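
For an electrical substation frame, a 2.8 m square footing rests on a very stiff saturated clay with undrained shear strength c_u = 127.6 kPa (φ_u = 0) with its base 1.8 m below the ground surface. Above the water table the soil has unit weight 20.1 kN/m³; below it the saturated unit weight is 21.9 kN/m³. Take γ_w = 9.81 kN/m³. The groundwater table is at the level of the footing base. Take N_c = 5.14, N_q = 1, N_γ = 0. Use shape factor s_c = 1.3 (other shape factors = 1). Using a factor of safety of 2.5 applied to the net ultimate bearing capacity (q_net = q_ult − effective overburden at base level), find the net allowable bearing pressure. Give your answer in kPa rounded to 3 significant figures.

q_all(net) ≈ 341 kPa

q = γ·D_f = 20.1 × 1.8 = 36.18 kPa.
c·N_c·s_c = 127.6 × 5.14 × 1.3 = 852.62 kPa
q·N_q = 36.18 × 1 = 36.18 kPa
q_ult = 852.62 + 36.18 = 888.8 kPa.
Net ultimate: q_net = 888.8 − 36.18 = 852.62 kPa.
q_all(net) = 852.62 / 2.5 = 341.05 kPa.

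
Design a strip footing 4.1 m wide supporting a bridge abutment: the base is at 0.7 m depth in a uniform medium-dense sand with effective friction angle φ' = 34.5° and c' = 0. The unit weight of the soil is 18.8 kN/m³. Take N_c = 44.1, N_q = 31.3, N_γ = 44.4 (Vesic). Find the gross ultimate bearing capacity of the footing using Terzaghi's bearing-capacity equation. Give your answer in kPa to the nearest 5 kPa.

q_ult ≈ 2125 kPa

q = γ·D_f = 18.8 × 0.7 = 13.16 kPa.
q·N_q = 13.16 × 31.3 = 411.91 kPa
0.5·γ·B·N_γ = 0.5 × 18.8 × 4.1 × 44.4 = 1711.2 kPa
q_ult = 411.91 + 1711.2 = 2123.1 kPa.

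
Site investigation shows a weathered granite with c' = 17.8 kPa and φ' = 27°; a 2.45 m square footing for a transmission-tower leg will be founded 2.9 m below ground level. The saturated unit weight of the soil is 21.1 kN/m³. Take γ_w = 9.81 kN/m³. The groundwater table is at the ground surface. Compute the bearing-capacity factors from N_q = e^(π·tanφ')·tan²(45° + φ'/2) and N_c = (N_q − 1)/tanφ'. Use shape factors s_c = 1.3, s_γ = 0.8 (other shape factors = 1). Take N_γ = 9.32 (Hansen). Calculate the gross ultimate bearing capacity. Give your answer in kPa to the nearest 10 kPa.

tan27° = 0.5095, so N_q = e^(π×0.5095)·tan²(58.5°) = 4.957 × 2.663 = 13.2.
N_c = (13.2 − 1)/tan27° = 23.94.
With the water table at the surface the whole profile is submerged: γ' = 21.1 − 9.81 = 11.29 kN/m³, so q = γ'·D_f = 32.741 kPa; the same γ' applies in the ½γBN_γ term.
q_ult = c·N_c·s_c + q·N_q + 0.5·γ·B·N_γ·s_γ
     = 17.8 × 23.942 × 1.3 + 32.741 × 13.199 + 0.5 × 11.29 × 2.45 × 9.32 × 0.8
     = 554.02 + 432.15 + 103.12 = 1089.3 kPa.

q_ult ≈ 1090 kPa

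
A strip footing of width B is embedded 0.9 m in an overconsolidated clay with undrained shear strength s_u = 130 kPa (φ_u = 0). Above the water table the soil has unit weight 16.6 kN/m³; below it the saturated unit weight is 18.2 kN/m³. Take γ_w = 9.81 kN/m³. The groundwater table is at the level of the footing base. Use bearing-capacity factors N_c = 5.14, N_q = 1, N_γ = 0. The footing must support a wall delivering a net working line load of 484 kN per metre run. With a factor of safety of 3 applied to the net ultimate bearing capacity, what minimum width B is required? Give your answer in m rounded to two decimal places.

B = 2.17 m

q = γ·D_f = 16.6 × 0.9 = 14.94 kPa.
c·N_c = 130 × 5.14 = 668.2 kPa
q·N_q = 14.94 × 1 = 14.94 kPa
q_ult = 668.2 + 14.94 = 683.14 kPa.
For φ = 0 the ½γBN_γ term vanishes, so q_ult is independent of B. q_net = 683.14 − 14.94 = 668.2 kPa; q_all(net) = 668.2/3 = 222.73 kPa.
Required width B = w / q_all(net) = 484 / 222.73 = 2.173 m.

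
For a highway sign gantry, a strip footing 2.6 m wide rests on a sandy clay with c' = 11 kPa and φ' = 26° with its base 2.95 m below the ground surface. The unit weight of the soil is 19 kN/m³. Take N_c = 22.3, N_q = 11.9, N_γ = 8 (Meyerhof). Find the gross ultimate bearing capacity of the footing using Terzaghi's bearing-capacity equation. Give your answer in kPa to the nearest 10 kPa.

q_ult ≈ 1110 kPa

Overburden at base level: q = 19 × 2.95 = 56.05 kPa.
Cohesion term c·N_c = 11 × 22.3 = 245.3 kPa; surcharge term q·N_q = 56.05 × 11.9 = 667 kPa; self-weight term 0.5·γ·B·N_γ = 0.5 × 19 × 2.6 × 8 = 197.6 kPa.
q_ult = 245.3 + 667 + 197.6 = 1109.9 kPa.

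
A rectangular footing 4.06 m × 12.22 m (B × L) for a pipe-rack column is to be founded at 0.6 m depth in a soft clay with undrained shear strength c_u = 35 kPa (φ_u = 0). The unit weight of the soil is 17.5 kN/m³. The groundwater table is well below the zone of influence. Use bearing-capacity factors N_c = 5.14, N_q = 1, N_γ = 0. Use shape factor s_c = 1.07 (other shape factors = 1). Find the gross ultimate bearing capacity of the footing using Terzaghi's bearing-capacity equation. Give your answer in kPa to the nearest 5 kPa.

Effective surcharge at the founding depth q = γ·D_f = 17.5 × 0.6 = 10.5 kPa.
q_ult = c·N_c·s_c + q·N_q
     = 35 × 5.14 × 1.07 + 10.5 × 1
     = 192.49 + 10.5 = 202.99 kPa.

q_ult ≈ 205 kPa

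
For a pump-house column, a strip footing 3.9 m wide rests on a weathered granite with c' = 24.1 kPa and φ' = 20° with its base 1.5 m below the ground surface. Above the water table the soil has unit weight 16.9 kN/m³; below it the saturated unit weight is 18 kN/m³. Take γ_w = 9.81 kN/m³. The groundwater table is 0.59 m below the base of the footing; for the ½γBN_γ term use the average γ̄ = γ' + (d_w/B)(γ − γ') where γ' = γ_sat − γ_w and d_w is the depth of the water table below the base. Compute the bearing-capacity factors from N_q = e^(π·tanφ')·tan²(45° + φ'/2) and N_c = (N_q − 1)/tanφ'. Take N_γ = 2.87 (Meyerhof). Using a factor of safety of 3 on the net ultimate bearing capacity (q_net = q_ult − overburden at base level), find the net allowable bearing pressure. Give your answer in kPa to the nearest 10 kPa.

N_q = e^(π·tan20°)·tan²(55°) = 6.4; N_c = (N_q − 1)/tanφ' = 14.83.
Overburden at base level: q = 16.9 × 1.5 = 25.35 kPa.
The water table is 0.59 m below the base (< B = 3.9 m), so the ½γBN_γ term uses γ̄ = γ' + (d_w/B)(γ − γ') = 8.19 + (0.59/3.9)(16.9 − 8.19) = 9.5077 kN/m³.
Cohesion term c·N_c = 24.1 × 14.835 = 357.52 kPa; surcharge term q·N_q = 25.35 × 6.3994 = 162.22 kPa; self-weight term 0.5·γ·B·N_γ = 0.5 × 9.5077 × 3.9 × 2.87 = 53.21 kPa.
q_ult = 357.52 + 162.22 + 53.21 = 572.95 kPa.
q_net = 572.95 − 25.35 = 547.6 kPa.
q_all(net) = 547.6 / 3 = 182.53 kPa.

q_all(net) ≈ 180 kPa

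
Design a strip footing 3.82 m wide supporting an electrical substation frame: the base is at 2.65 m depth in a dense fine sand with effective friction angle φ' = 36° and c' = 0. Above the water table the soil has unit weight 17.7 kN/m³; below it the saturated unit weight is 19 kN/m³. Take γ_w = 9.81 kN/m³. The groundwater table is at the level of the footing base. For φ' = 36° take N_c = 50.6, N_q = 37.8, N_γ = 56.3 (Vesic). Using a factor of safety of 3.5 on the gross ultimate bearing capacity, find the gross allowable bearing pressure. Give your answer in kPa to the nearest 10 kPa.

q_all ≈ 790 kPa

Effective surcharge at the founding depth q = γ·D_f = 17.7 × 2.65 = 46.905 kPa.
The water table coincides with the base, so in the self-weight term γ → γ' = 9.19 kN/m³.
q_ult = q·N_q + 0.5·γ·B·N_γ
     = 46.905 × 37.8 + 0.5 × 9.19 × 3.82 × 56.3
     = 1773 + 988.23 = 2761.2 kPa.
q_all = 2761.2 / 3.5 = 788.92 kPa.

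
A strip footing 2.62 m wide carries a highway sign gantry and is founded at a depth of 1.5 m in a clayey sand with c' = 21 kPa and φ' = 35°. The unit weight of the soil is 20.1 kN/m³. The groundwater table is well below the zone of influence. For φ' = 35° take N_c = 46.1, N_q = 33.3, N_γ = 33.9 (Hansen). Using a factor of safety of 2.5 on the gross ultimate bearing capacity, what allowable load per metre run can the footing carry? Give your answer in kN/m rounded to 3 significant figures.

≈ 3000 kN/m

q = γ·D_f = 20.1 × 1.5 = 30.15 kPa.
c·N_c = 21 × 46.1 = 968.1 kPa
q·N_q = 30.15 × 33.3 = 1004 kPa
0.5·γ·B·N_γ = 0.5 × 20.1 × 2.62 × 33.9 = 892.62 kPa
q_ult = 968.1 + 1004 + 892.62 = 2864.7 kPa.
Gross allowable pressure q_all = 2864.7 / 2.5 = 1145.9 kPa.
Allowable wall load = q_all × B = 1145.9 × 2.62 = 3002.2 kN per metre run.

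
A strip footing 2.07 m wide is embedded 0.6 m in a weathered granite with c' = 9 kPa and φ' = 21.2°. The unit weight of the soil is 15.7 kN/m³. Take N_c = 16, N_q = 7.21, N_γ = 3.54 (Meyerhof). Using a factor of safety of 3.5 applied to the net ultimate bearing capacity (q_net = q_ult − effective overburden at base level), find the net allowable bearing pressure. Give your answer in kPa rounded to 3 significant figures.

Overburden at base level: q = 15.7 × 0.6 = 9.42 kPa.
Cohesion term c·N_c = 9 × 16 = 144 kPa; surcharge term q·N_q = 9.42 × 7.21 = 67.918 kPa; self-weight term 0.5·γ·B·N_γ = 0.5 × 15.7 × 2.07 × 3.54 = 57.523 kPa.
q_ult = 144 + 67.918 + 57.523 = 269.44 kPa.
Net ultimate: q_net = 269.44 − 9.42 = 260.02 kPa.
q_all(net) = 260.02 / 3.5 = 74.292 kPa.

q_all(net) ≈ 74.3 kPa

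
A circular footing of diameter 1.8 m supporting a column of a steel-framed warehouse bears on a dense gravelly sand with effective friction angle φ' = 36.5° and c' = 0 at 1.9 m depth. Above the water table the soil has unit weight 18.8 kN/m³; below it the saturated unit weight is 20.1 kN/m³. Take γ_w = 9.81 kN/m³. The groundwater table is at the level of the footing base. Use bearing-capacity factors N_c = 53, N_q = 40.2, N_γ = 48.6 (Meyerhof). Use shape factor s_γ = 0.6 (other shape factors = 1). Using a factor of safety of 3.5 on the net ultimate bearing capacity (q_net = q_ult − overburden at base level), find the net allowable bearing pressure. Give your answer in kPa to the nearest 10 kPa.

Overburden at base level: q = 18.8 × 1.9 = 35.72 kPa.
Below the base the soil is submerged, so the ½γBN_γ term uses γ' = 20.1 − 9.81 = 10.29 kN/m³.
Surcharge term q·N_q = 35.72 × 40.2 = 1435.9 kPa; self-weight term 0.5·γ·B·N_γ·s_γ = 0.5 × 10.29 × 1.8 × 48.6 × 0.6 = 270.05 kPa.
q_ult = 1435.9 + 270.05 = 1706 kPa.
q_net = 1706 − 35.72 = 1670.3 kPa.
q_all(net) = 1670.3 / 3.5 = 477.22 kPa.

q_all(net) ≈ 480 kPa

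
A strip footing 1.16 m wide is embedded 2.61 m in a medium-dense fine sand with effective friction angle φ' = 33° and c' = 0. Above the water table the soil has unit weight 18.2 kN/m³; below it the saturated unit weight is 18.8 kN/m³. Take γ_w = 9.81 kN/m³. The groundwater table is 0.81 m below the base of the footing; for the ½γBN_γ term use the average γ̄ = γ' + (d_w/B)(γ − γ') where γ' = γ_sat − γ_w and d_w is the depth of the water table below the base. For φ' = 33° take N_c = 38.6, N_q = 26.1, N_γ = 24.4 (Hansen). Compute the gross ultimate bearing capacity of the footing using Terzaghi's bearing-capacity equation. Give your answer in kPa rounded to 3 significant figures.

q_ult ≈ 1460 kPa

Effective surcharge at the founding depth q = γ·D_f = 18.2 × 2.61 = 47.502 kPa.
With d_w = 0.81 m < B, γ̄ = 8.99 + (0.81/1.16) × (18.2 − 8.99) = 15.421 kN/m³.
q_ult = q·N_q + 0.5·γ·B·N_γ
     = 47.502 × 26.1 + 0.5 × 15.421 × 1.16 × 24.4
     = 1239.8 + 218.24 = 1458 kPa.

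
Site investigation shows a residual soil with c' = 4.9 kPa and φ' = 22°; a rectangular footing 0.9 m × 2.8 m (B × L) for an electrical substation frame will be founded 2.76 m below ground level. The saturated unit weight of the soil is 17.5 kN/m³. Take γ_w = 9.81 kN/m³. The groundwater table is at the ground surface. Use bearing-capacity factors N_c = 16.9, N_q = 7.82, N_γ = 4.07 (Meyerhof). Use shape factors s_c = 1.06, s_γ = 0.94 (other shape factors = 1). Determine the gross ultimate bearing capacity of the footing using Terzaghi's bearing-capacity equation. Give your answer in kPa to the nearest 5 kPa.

γ' = 17.5 − 9.81 = 7.69 kN/m³ (submerged throughout). q = 7.69 × 2.76 = 21.224 kPa; the same γ' applies in the ½γBN_γ term.
c·N_c·s_c = 4.9 × 16.9 × 1.06 = 87.779 kPa
q·N_q = 21.224 × 7.82 = 165.97 kPa
0.5·γ·B·N_γ·s_γ = 0.5 × 7.69 × 0.9 × 4.07 × 0.94 = 13.239 kPa
q_ult = 87.779 + 165.97 + 13.239 = 266.99 kPa.

q_ult ≈ 265 kPa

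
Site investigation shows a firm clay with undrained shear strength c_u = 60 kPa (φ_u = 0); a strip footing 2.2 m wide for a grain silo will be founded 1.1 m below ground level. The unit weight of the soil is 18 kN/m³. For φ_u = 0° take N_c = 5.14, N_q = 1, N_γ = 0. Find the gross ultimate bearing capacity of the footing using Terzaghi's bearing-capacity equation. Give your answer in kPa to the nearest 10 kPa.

q = γ·D_f = 18 × 1.1 = 19.8 kPa.
c·N_c = 60 × 5.14 = 308.4 kPa
q·N_q = 19.8 × 1 = 19.8 kPa
q_ult = 308.4 + 19.8 = 328.2 kPa.

q_ult ≈ 330 kPa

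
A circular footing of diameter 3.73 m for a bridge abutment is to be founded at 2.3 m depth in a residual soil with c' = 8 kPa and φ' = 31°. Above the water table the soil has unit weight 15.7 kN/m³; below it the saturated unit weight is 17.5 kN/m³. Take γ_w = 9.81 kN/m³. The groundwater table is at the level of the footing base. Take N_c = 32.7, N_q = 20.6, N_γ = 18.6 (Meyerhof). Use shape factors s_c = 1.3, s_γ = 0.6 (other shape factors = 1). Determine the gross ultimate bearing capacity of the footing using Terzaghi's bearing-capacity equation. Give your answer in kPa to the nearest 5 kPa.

Overburden at base level: q = 15.7 × 2.3 = 36.11 kPa.
Below the base the soil is submerged, so the ½γBN_γ term uses γ' = 17.5 − 9.81 = 7.69 kN/m³.
Cohesion term c·N_c·s_c = 8 × 32.7 × 1.3 = 340.08 kPa; surcharge term q·N_q = 36.11 × 20.6 = 743.87 kPa; self-weight term 0.5·γ·B·N_γ·s_γ = 0.5 × 7.69 × 3.73 × 18.6 × 0.6 = 160.06 kPa.
q_ult = 340.08 + 743.87 + 160.06 = 1244 kPa.

q_ult ≈ 1245 kPa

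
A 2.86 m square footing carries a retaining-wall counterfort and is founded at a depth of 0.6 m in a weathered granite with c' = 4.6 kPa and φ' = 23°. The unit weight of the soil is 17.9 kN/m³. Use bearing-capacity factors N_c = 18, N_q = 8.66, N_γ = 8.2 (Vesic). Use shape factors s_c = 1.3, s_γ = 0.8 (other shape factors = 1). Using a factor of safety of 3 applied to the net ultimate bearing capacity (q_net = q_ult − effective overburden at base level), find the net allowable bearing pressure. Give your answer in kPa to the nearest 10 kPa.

q_all(net) ≈ 120 kPa

Overburden at base level: q = 17.9 × 0.6 = 10.74 kPa.
Cohesion term c·N_c·s_c = 4.6 × 18 × 1.3 = 107.64 kPa; surcharge term q·N_q = 10.74 × 8.66 = 93.008 kPa; self-weight term 0.5·γ·B·N_γ·s_γ = 0.5 × 17.9 × 2.86 × 8.2 × 0.8 = 167.92 kPa.
q_ult = 107.64 + 93.008 + 167.92 = 368.56 kPa.
Net ultimate: q_net = 368.56 − 10.74 = 357.82 kPa.
q_all(net) = 357.82 / 3 = 119.27 kPa.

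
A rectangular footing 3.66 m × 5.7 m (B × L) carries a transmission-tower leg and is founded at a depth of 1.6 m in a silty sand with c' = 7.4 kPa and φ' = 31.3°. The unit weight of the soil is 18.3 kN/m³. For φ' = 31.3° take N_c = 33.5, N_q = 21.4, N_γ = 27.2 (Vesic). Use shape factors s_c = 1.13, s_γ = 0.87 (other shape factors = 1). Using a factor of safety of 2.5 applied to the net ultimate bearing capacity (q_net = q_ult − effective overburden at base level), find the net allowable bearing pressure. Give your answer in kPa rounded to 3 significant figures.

q_all(net) ≈ 668 kPa

Overburden at base level: q = 18.3 × 1.6 = 29.28 kPa.
Cohesion term c·N_c·s_c = 7.4 × 33.5 × 1.13 = 280.13 kPa; surcharge term q·N_q = 29.28 × 21.4 = 626.59 kPa; self-weight term 0.5·γ·B·N_γ·s_γ = 0.5 × 18.3 × 3.66 × 27.2 × 0.87 = 792.48 kPa.
q_ult = 280.13 + 626.59 + 792.48 = 1699.2 kPa.
Net ultimate: q_net = 1699.2 − 29.28 = 1669.9 kPa.
q_all(net) = 1669.9 / 2.5 = 667.97 kPa.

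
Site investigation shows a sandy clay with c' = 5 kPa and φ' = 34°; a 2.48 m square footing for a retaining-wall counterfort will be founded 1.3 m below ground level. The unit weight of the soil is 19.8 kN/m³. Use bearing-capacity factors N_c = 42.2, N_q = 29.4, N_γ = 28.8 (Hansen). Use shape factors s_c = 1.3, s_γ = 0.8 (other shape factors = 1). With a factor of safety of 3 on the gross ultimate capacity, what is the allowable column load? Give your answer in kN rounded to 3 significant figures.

P_all ≈ 3270 kN

q = γ·D_f = 19.8 × 1.3 = 25.74 kPa.
c·N_c·s_c = 5 × 42.2 × 1.3 = 274.3 kPa
q·N_q = 25.74 × 29.4 = 756.76 kPa
0.5·γ·B·N_γ·s_γ = 0.5 × 19.8 × 2.48 × 28.8 × 0.8 = 565.68 kPa
q_ult = 274.3 + 756.76 + 565.68 = 1596.7 kPa.
Gross allowable pressure q_all = 1596.7 / 3 = 532.24 kPa.
Footing area = 6.1504 m², so allowable column load = 532.24 × 6.1504 = 3273.5 kN.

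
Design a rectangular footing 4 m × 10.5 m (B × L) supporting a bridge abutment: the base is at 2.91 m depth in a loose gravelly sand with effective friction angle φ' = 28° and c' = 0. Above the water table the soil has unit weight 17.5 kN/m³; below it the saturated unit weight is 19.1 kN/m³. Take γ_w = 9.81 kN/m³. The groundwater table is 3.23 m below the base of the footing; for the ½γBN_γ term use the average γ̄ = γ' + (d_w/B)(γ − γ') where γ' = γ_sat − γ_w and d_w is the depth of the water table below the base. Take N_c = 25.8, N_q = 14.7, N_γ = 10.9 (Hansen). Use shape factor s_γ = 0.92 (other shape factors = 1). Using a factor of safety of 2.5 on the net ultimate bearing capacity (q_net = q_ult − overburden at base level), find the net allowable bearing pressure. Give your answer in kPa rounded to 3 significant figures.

q_all(net) ≈ 407 kPa

Effective surcharge at the founding depth q = γ·D_f = 17.5 × 2.91 = 50.925 kPa.
With d_w = 3.23 m < B, γ̄ = 9.29 + (3.23/4) × (17.5 − 9.29) = 15.92 kN/m³.
q_ult = q·N_q + 0.5·γ·B·N_γ·s_γ
     = 50.925 × 14.7 + 0.5 × 15.92 × 4 × 10.9 × 0.92
     = 748.6 + 319.28 = 1067.9 kPa.
q_net = 1067.9 − 50.925 = 1017 kPa.
q_all(net) = 1017 / 2.5 = 406.78 kPa.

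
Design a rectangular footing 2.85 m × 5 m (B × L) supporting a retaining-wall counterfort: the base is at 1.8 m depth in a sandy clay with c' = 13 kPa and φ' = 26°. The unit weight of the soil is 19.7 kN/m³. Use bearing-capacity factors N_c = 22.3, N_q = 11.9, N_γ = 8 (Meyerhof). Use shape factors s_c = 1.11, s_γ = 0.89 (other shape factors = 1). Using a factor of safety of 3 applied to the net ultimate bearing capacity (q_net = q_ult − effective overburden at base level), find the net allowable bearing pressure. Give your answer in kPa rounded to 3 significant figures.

Effective surcharge at the founding depth q = γ·D_f = 19.7 × 1.8 = 35.46 kPa.
q_ult = c·N_c·s_c + q·N_q + 0.5·γ·B·N_γ·s_γ
     = 13 × 22.3 × 1.11 + 35.46 × 11.9 + 0.5 × 19.7 × 2.85 × 8 × 0.89
     = 321.79 + 421.97 + 199.88 = 943.64 kPa.
Net ultimate: q_net = 943.64 − 35.46 = 908.18 kPa.
q_all(net) = 908.18 / 3 = 302.73 kPa.

q_all(net) ≈ 303 kPa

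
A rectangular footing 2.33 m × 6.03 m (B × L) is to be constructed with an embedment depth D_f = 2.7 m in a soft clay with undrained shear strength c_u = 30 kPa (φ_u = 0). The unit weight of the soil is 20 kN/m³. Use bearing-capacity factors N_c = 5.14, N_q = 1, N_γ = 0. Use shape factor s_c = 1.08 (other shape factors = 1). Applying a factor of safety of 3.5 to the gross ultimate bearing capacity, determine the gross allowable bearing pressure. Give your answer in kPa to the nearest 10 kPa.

q = γ·D_f = 20 × 2.7 = 54 kPa.
c·N_c·s_c = 30 × 5.14 × 1.08 = 166.54 kPa
q·N_q = 54 × 1 = 54 kPa
q_ult = 166.54 + 54 = 220.54 kPa.
q_all = q_ult / FS = 220.54 / 3.5 = 63.01 kPa.

q_all ≈ 60 kPa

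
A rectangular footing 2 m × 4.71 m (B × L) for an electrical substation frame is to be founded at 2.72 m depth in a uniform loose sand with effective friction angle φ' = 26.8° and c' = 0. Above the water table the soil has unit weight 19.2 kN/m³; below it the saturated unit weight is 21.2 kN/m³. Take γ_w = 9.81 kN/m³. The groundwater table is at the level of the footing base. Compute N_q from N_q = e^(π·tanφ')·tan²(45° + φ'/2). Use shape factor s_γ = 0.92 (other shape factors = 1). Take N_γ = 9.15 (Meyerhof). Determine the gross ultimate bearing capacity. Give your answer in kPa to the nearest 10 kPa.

q_ult ≈ 770 kPa

tan26.8° = 0.5051, so N_q = e^(π×0.5051)·tan²(58.4°) = 4.889 × 2.642 = 12.92.
Overburden at base level: q = 19.2 × 2.72 = 52.224 kPa.
Below the base the soil is submerged, so the ½γBN_γ term uses γ' = 21.2 − 9.81 = 11.39 kN/m³.
Surcharge term q·N_q = 52.224 × 12.917 = 674.57 kPa; self-weight term 0.5·γ·B·N_γ·s_γ = 0.5 × 11.39 × 2 × 9.15 × 0.92 = 95.881 kPa.
q_ult = 674.57 + 95.881 = 770.45 kPa.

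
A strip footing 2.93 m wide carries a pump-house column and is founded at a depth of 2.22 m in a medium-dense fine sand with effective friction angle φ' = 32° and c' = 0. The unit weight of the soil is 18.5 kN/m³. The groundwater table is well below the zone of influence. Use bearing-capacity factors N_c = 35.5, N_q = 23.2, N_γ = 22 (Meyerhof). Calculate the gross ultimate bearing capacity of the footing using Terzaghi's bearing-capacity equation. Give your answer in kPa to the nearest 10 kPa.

q_ult ≈ 1550 kPa

Effective surcharge at the founding depth q = γ·D_f = 18.5 × 2.22 = 41.07 kPa.
q_ult = q·N_q + 0.5·γ·B·N_γ
     = 41.07 × 23.2 + 0.5 × 18.5 × 2.93 × 22
     = 952.82 + 596.26 = 1549.1 kPa.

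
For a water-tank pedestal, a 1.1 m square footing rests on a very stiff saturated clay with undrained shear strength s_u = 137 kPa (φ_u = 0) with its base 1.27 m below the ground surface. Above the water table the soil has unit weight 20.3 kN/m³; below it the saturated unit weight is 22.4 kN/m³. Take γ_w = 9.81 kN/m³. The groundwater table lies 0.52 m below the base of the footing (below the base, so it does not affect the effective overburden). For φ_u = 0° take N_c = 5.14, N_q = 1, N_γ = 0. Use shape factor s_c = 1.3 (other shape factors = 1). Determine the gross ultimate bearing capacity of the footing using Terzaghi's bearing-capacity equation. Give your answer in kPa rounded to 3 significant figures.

q_ult ≈ 941 kPa

Overburden at base level: q = 20.3 × 1.27 = 25.781 kPa.
Cohesion term c·N_c·s_c = 137 × 5.14 × 1.3 = 915.43 kPa; surcharge term q·N_q = 25.781 × 1 = 25.781 kPa.
q_ult = 915.43 + 25.781 = 941.21 kPa.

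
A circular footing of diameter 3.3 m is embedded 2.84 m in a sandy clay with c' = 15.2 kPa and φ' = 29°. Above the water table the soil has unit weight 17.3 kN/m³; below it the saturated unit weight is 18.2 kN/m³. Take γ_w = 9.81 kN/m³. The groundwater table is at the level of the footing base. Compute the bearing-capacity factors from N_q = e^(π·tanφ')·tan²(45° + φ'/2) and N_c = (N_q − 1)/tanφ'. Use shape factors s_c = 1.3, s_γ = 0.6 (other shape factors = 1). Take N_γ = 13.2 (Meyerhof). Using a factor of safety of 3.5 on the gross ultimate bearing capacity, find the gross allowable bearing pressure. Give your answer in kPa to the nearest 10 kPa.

q_all ≈ 420 kPa

N_q = e^(π·tan29°)·tan²(59.5°) = 16.44; N_c = (N_q − 1)/tanφ' = 27.86.
Overburden at base level: q = 17.3 × 2.84 = 49.132 kPa.
Below the base the soil is submerged, so the ½γBN_γ term uses γ' = 18.2 − 9.81 = 8.39 kN/m³.
Cohesion term c·N_c·s_c = 15.2 × 27.86 × 1.3 = 550.52 kPa; surcharge term q·N_q = 49.132 × 16.443 = 807.89 kPa; self-weight term 0.5·γ·B·N_γ·s_γ = 0.5 × 8.39 × 3.3 × 13.2 × 0.6 = 109.64 kPa.
q_ult = 550.52 + 807.89 + 109.64 = 1468.1 kPa.
q_all = 1468.1 / 3.5 = 419.44 kPa.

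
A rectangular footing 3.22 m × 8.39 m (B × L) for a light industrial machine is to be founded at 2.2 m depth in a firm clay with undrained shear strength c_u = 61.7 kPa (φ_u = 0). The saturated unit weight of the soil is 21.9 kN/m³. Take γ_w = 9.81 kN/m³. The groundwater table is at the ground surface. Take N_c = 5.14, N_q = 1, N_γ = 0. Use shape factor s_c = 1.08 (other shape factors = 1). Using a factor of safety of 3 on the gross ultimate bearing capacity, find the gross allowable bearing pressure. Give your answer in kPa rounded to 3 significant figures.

q_all ≈ 123 kPa

Water table at ground surface, so effective unit weight γ' = 21.9 − 9.81 = 12.09 kN/m³ is used throughout; overburden q = 12.09 × 2.2 = 26.598 kPa.
Cohesion term c·N_c·s_c = 61.7 × 5.14 × 1.08 = 342.51 kPa; surcharge term q·N_q = 26.598 × 1 = 26.598 kPa.
q_ult = 342.51 + 26.598 = 369.11 kPa.
q_all = 369.11 / 3 = 123.04 kPa.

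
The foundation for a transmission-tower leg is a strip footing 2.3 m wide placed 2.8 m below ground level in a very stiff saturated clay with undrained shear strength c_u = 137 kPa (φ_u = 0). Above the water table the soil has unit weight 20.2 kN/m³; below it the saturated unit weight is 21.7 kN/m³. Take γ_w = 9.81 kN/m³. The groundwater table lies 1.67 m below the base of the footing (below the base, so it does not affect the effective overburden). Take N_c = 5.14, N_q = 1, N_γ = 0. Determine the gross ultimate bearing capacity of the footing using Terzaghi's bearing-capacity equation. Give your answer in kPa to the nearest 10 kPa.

Overburden at base level: q = 20.2 × 2.8 = 56.56 kPa.
Cohesion term c·N_c = 137 × 5.14 = 704.18 kPa; surcharge term q·N_q = 56.56 × 1 = 56.56 kPa.
q_ult = 704.18 + 56.56 = 760.74 kPa.

q_ult ≈ 760 kPa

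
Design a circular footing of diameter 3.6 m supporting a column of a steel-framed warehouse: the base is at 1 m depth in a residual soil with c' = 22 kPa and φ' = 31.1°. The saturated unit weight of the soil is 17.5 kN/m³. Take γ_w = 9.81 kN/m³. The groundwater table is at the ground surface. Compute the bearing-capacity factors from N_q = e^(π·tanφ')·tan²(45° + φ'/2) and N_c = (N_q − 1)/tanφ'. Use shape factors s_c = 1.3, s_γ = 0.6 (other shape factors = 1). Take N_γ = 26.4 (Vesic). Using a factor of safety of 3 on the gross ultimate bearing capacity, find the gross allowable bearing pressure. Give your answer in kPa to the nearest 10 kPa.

N_q = e^(π·tan31.1°)·tan²(60.55°) = 20.87; N_c = (N_q − 1)/tanφ' = 32.94.
γ' = 17.5 − 9.81 = 7.69 kN/m³ (submerged throughout). q = 7.69 × 1 = 7.69 kPa; the same γ' applies in the ½γBN_γ term.
c·N_c·s_c = 22 × 32.939 × 1.3 = 942.07 kPa
q·N_q = 7.69 × 20.87 = 160.49 kPa
0.5·γ·B·N_γ·s_γ = 0.5 × 7.69 × 3.6 × 26.4 × 0.6 = 219.26 kPa
q_ult = 942.07 + 160.49 + 219.26 = 1321.8 kPa.
q_all = 1321.8 / 3 = 440.61 kPa.

q_all ≈ 440 kPa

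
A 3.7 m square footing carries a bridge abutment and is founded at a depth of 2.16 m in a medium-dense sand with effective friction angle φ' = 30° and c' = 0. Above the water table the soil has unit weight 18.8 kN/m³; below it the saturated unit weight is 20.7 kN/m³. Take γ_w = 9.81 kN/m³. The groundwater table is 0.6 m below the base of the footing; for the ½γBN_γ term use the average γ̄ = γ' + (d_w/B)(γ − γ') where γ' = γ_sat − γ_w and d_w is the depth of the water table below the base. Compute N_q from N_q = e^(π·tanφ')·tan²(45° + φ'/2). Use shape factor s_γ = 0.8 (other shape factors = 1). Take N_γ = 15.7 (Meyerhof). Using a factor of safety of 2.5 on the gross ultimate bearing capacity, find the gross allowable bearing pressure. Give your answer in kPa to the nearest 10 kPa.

q_all ≈ 410 kPa

N_q = e^(π·tan30°)·tan²(60°) = 18.4.
q = γ·D_f = 18.8 × 2.16 = 40.608 kPa.
γ' = 10.89 kN/m³; averaging over the depth B below the base, γ̄ = γ' + (d_w/B)(γ − γ') = 12.173 kN/m³.
q·N_q = 40.608 × 18.401 = 747.23 kPa
0.5·γ·B·N_γ·s_γ = 0.5 × 12.173 × 3.7 × 15.7 × 0.8 = 282.84 kPa
q_ult = 747.23 + 282.84 = 1030.1 kPa.
q_all = 1030.1 / 2.5 = 412.03 kPa.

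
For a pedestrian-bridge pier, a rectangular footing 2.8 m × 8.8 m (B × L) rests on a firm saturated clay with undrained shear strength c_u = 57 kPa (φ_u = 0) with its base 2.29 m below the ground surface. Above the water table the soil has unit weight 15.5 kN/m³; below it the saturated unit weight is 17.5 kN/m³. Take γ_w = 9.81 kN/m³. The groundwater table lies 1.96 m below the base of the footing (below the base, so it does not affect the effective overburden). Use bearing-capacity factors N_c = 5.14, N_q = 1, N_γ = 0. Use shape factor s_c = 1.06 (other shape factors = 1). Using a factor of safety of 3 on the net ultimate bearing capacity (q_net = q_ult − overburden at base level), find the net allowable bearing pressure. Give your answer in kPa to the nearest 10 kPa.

q_all(net) ≈ 100 kPa

Effective surcharge at the founding depth q = γ·D_f = 15.5 × 2.29 = 35.495 kPa.
q_ult = c·N_c·s_c + q·N_q
     = 57 × 5.14 × 1.06 + 35.495 × 1
     = 310.56 + 35.495 = 346.05 kPa.
q_net = 346.05 − 35.495 = 310.56 kPa.
q_all(net) = 310.56 / 3 = 103.52 kPa.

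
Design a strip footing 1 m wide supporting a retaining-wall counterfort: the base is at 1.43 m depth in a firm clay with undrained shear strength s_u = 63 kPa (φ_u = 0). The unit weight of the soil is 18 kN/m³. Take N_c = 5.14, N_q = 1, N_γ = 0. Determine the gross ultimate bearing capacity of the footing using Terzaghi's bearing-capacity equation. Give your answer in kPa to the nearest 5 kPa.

q_ult ≈ 350 kPa

Effective surcharge at the founding depth q = γ·D_f = 18 × 1.43 = 25.74 kPa.
q_ult = c·N_c + q·N_q
     = 63 × 5.14 + 25.74 × 1
     = 323.82 + 25.74 = 349.56 kPa.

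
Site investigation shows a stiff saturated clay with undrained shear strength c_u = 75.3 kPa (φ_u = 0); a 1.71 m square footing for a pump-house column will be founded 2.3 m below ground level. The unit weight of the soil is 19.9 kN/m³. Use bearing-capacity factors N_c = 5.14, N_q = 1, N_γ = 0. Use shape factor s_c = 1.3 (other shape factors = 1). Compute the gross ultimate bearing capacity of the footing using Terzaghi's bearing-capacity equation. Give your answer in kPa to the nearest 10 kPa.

Effective surcharge at the founding depth q = γ·D_f = 19.9 × 2.3 = 45.77 kPa.
q_ult = c·N_c·s_c + q·N_q
     = 75.3 × 5.14 × 1.3 + 45.77 × 1
     = 503.15 + 45.77 = 548.92 kPa.

q_ult ≈ 550 kPa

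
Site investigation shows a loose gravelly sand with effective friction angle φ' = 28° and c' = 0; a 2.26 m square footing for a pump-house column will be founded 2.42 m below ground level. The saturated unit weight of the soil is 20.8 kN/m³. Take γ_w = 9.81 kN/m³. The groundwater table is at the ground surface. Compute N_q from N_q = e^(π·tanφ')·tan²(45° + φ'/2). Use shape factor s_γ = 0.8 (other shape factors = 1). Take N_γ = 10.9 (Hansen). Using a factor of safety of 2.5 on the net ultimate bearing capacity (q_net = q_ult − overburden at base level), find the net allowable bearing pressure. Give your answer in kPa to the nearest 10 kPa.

N_q = e^(π·tan28°)·tan²(59°) = 14.72.
Water table at ground surface, so effective unit weight γ' = 20.8 − 9.81 = 10.99 kN/m³ is used throughout; overburden q = 10.99 × 2.42 = 26.596 kPa; the same γ' applies in the ½γBN_γ term.
Surcharge term q·N_q = 26.596 × 14.72 = 391.49 kPa; self-weight term 0.5·γ·B·N_γ·s_γ = 0.5 × 10.99 × 2.26 × 10.9 × 0.8 = 108.29 kPa.
q_ult = 391.49 + 108.29 = 499.78 kPa.
q_net = 499.78 − 26.596 = 473.18 kPa.
q_all(net) = 473.18 / 2.5 = 189.27 kPa.

q_all(net) ≈ 190 kPa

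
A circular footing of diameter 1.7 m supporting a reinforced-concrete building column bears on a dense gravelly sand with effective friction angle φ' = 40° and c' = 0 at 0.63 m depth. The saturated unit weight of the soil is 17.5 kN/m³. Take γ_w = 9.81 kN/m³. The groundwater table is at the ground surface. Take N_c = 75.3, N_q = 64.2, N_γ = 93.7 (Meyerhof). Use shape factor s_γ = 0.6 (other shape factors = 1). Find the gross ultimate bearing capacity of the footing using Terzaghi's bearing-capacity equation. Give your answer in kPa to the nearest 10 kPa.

q_ult ≈ 680 kPa

Water table at ground surface, so effective unit weight γ' = 17.5 − 9.81 = 7.69 kN/m³ is used throughout; overburden q = 7.69 × 0.63 = 4.8447 kPa; the same γ' applies in the ½γBN_γ term.
Surcharge term q·N_q = 4.8447 × 64.2 = 311.03 kPa; self-weight term 0.5·γ·B·N_γ·s_γ = 0.5 × 7.69 × 1.7 × 93.7 × 0.6 = 367.48 kPa.
q_ult = 311.03 + 367.48 = 678.51 kPa.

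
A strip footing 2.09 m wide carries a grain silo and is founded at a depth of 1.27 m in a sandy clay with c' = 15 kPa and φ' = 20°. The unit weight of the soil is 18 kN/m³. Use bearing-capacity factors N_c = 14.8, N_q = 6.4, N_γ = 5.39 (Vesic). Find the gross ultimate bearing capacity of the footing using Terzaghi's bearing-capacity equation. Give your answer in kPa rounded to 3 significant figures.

Overburden at base level: q = 18 × 1.27 = 22.86 kPa.
Cohesion term c·N_c = 15 × 14.8 = 222 kPa; surcharge term q·N_q = 22.86 × 6.4 = 146.3 kPa; self-weight term 0.5·γ·B·N_γ = 0.5 × 18 × 2.09 × 5.39 = 101.39 kPa.
q_ult = 222 + 146.3 + 101.39 = 469.69 kPa.

q_ult ≈ 470 kPa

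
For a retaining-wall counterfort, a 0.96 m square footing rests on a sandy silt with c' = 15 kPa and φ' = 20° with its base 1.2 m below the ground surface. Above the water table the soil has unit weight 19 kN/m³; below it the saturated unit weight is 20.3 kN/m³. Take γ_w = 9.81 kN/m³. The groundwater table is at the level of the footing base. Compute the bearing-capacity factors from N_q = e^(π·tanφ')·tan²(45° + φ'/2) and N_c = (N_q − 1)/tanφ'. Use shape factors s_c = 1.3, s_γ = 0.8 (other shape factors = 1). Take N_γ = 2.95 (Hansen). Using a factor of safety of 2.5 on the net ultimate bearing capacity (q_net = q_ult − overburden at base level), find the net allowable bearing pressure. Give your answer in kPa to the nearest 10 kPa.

q_all(net) ≈ 170 kPa

N_q = e^(π·tan20°)·tan²(55°) = 6.4; N_c = (N_q − 1)/tanφ' = 14.83.
Effective surcharge at the founding depth q = γ·D_f = 19 × 1.2 = 22.8 kPa.
The water table coincides with the base, so in the self-weight term γ → γ' = 10.49 kN/m³.
q_ult = c·N_c·s_c + q·N_q + 0.5·γ·B·N_γ·s_γ
     = 15 × 14.835 × 1.3 + 22.8 × 6.3994 + 0.5 × 10.49 × 0.96 × 2.95 × 0.8
     = 289.28 + 145.91 + 11.883 = 447.07 kPa.
q_net = 447.07 − 22.8 = 424.27 kPa.
q_all(net) = 424.27 / 2.5 = 169.71 kPa.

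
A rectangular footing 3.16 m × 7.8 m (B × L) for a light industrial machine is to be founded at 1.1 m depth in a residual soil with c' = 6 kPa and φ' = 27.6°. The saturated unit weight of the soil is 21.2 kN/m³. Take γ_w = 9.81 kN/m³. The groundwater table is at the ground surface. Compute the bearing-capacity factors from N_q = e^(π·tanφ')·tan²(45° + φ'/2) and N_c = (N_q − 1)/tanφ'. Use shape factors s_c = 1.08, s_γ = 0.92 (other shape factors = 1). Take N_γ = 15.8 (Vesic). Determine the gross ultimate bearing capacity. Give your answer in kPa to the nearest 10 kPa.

tan27.6° = 0.5228, so N_q = e^(π×0.5228)·tan²(58.8°) = 5.167 × 2.726 = 14.09.
N_c = (14.09 − 1)/tan27.6° = 25.04.
γ' = 21.2 − 9.81 = 11.39 kN/m³ (submerged throughout). q = 11.39 × 1.1 = 12.529 kPa; the same γ' applies in the ½γBN_γ term.
c·N_c·s_c = 6 × 25.037 × 1.08 = 162.24 kPa
q·N_q = 12.529 × 14.089 = 176.52 kPa
0.5·γ·B·N_γ·s_γ = 0.5 × 11.39 × 3.16 × 15.8 × 0.92 = 261.59 kPa
q_ult = 162.24 + 176.52 + 261.59 = 600.35 kPa.

q_ult ≈ 600 kPa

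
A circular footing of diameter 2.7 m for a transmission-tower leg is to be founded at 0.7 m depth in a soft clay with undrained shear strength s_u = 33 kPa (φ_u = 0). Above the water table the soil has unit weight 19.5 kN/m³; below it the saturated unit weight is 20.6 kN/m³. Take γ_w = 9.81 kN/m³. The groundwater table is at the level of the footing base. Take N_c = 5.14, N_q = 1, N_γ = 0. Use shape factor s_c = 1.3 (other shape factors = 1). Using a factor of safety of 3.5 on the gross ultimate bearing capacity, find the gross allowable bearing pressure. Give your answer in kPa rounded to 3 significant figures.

q_all ≈ 66.9 kPa

Overburden at base level: q = 19.5 × 0.7 = 13.65 kPa.
Cohesion term c·N_c·s_c = 33 × 5.14 × 1.3 = 220.51 kPa; surcharge term q·N_q = 13.65 × 1 = 13.65 kPa.
q_ult = 220.51 + 13.65 = 234.16 kPa.
q_all = 234.16 / 3.5 = 66.902 kPa.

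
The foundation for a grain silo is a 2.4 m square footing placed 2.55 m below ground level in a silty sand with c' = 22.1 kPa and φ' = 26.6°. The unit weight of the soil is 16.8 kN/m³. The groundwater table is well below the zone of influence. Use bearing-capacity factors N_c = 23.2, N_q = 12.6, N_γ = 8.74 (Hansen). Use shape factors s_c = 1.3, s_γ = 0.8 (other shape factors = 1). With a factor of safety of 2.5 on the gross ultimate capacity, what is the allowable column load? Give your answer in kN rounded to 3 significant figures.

q = γ·D_f = 16.8 × 2.55 = 42.84 kPa.
c·N_c·s_c = 22.1 × 23.2 × 1.3 = 666.54 kPa
q·N_q = 42.84 × 12.6 = 539.78 kPa
0.5·γ·B·N_γ·s_γ = 0.5 × 16.8 × 2.4 × 8.74 × 0.8 = 140.96 kPa
q_ult = 666.54 + 539.78 + 140.96 = 1347.3 kPa.
Gross allowable pressure q_all = 1347.3 / 2.5 = 538.91 kPa.
Footing area = 5.76 m², so allowable column load = 538.91 × 5.76 = 3104.1 kN.

P_all ≈ 3100 kN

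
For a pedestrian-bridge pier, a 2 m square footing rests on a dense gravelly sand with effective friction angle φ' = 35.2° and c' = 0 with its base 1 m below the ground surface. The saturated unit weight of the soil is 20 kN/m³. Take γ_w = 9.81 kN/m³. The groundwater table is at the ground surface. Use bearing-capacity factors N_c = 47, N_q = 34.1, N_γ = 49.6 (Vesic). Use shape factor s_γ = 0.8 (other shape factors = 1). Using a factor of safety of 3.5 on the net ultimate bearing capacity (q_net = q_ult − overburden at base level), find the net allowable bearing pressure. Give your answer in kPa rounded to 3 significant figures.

With the water table at the surface the whole profile is submerged: γ' = 20 − 9.81 = 10.19 kN/m³, so q = γ'·D_f = 10.19 kPa; the same γ' applies in the ½γBN_γ term.
q_ult = q·N_q + 0.5·γ·B·N_γ·s_γ
     = 10.19 × 34.1 + 0.5 × 10.19 × 2 × 49.6 × 0.8
     = 347.48 + 404.34 = 751.82 kPa.
q_net = 751.82 − 10.19 = 741.63 kPa.
q_all(net) = 741.63 / 3.5 = 211.89 kPa.

q_all(net) ≈ 212 kPa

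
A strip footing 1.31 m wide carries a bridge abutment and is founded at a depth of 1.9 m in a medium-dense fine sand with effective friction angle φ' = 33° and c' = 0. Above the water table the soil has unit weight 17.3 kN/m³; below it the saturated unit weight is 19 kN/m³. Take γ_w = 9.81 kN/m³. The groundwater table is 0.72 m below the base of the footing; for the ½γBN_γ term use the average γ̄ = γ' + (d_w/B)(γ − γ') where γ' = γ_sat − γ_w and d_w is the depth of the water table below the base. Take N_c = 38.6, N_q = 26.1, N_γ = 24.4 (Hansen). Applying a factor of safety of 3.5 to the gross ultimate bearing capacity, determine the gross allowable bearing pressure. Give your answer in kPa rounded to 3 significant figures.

Effective surcharge at the founding depth q = γ·D_f = 17.3 × 1.9 = 32.87 kPa.
With d_w = 0.72 m < B, γ̄ = 9.19 + (0.72/1.31) × (17.3 − 9.19) = 13.647 kN/m³.
q_ult = q·N_q + 0.5·γ·B·N_γ
     = 32.87 × 26.1 + 0.5 × 13.647 × 1.31 × 24.4
     = 857.91 + 218.11 = 1076 kPa.
q_all = q_ult / FS = 1076 / 3.5 = 307.43 kPa.

q_all ≈ 307 kPa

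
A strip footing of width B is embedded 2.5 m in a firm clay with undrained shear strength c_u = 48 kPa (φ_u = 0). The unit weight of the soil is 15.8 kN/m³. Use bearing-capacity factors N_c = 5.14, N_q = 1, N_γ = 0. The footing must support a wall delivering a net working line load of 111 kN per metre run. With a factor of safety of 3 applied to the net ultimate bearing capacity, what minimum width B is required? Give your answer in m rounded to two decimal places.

Overburden at base level: q = 15.8 × 2.5 = 39.5 kPa.
Cohesion term c·N_c = 48 × 5.14 = 246.72 kPa; surcharge term q·N_q = 39.5 × 1 = 39.5 kPa.
q_ult = 246.72 + 39.5 = 286.22 kPa.
For φ = 0 the ½γBN_γ term vanishes, so q_ult is independent of B. q_net = 286.22 − 39.5 = 246.72 kPa; q_all(net) = 246.72/3 = 82.24 kPa.
Required width B = w / q_all(net) = 111 / 82.24 = 1.35 m.

B = 1.35 m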